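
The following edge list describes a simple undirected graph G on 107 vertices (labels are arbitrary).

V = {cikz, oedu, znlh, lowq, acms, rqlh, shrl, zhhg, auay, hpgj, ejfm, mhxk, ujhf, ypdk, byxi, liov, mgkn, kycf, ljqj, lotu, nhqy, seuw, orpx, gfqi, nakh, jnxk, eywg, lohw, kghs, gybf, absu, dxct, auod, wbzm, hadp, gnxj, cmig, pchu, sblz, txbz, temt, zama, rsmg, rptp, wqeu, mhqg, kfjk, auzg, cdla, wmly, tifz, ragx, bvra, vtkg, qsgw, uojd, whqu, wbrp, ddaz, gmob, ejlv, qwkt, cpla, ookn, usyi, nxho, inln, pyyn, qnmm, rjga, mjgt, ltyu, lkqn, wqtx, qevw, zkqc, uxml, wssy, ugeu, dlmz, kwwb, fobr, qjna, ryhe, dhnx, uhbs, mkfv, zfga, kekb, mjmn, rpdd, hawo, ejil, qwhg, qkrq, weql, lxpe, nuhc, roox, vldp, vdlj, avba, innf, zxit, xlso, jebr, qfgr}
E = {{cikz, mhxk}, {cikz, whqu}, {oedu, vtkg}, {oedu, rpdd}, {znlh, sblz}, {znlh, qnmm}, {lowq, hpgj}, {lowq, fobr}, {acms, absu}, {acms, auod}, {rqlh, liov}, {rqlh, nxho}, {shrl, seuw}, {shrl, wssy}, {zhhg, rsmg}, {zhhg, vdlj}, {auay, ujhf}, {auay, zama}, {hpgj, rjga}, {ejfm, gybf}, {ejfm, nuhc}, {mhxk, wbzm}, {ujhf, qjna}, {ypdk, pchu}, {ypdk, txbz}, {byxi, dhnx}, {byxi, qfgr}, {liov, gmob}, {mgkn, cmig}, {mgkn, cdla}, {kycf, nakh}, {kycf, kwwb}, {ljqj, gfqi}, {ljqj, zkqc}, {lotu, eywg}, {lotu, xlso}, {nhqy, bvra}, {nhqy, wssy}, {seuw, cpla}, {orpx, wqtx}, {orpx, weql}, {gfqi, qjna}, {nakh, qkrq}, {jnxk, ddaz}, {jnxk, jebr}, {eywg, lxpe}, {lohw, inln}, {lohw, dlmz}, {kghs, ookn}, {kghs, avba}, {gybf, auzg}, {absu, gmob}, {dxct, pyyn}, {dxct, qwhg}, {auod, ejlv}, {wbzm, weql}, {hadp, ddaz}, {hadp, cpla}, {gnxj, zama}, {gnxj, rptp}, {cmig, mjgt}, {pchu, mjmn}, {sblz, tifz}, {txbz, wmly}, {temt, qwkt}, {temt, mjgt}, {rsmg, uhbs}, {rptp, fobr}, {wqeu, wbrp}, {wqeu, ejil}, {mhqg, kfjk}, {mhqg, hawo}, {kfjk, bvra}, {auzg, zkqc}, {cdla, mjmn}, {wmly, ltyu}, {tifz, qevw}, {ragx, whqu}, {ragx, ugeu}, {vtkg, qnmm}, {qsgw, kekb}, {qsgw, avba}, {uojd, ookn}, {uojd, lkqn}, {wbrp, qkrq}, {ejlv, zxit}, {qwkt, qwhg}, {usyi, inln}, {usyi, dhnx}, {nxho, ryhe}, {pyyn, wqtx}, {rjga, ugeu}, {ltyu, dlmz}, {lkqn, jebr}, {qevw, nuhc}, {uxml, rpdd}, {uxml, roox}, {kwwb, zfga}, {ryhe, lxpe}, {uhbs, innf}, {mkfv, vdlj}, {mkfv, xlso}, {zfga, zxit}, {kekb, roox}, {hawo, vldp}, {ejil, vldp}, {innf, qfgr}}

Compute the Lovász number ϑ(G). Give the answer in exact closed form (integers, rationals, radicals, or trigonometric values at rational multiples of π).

deg(zkqc) = 2; N(zkqc) = {ljqj, auzg}.
Vertex wqeu has 2 neighbors: wbrp, ejil.
deg(gnxj) = 2; N(gnxj) = {zama, rptp}.
deg(ltyu) = 2; N(ltyu) = {wmly, dlmz}.
107-vertex 2-regular graph: the odd cycle C_{107}.
Distinct eigenvalues (to 6 d.p.): [2.0, 1.996553, 1.986223, 1.969046, 1.945082, 1.914413, 1.877144, 1.833404, 1.783344, 1.727137, 1.664975, 1.597075, 1.523668, 1.44501, 1.36137, 1.273037, 1.180316, 1.083526, 0.983001, 0.879087, 0.772143, 0.662537, 0.550647, 0.43686, 0.321566, 0.205163, 0.088054, -0.02936, -0.146672, -0.263478, -0.379376, -0.493966, -0.606854, -0.717649, -0.825971, -0.931446, -1.033709, -1.132409, -1.227206, -1.317772, -1.403795, -1.484979, -1.561044, -1.631728, -1.696787, -1.755997, -1.809154, -1.856074, -1.896596, -1.930579, -1.957908, -1.978487, -1.992247, -1.999138].
Lovász (edge-transitive): ϑ = −107·(-2*cos(pi/107))/((2)−(-2*cos(pi/107))) = 107*cos(pi/107)/(cos(pi/107) + 1).
= 53.4885… (decimal).
α=53, χ(Ḡ)=54; ϑ=107*cos(pi/107)/(cos(pi/107) + 1) lies between (both strict).

107*cos(pi/107)/(cos(pi/107) + 1)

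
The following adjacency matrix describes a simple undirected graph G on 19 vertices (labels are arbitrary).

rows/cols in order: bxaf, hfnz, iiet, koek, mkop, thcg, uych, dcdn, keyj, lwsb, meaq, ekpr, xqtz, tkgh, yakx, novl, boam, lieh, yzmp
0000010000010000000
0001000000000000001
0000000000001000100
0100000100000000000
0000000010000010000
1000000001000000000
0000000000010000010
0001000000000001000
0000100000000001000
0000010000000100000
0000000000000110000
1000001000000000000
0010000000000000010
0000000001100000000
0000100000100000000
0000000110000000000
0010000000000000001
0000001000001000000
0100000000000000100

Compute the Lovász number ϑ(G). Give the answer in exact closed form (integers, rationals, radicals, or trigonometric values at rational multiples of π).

19*cos(pi/19)/(cos(pi/19) + 1)

N(novl) = {dcdn, keyj}, |N(novl)| = 2.
deg(keyj) = 2; N(keyj) = {mkop, novl}.
N(lieh) = {uych, xqtz}, |N(lieh)| = 2.
Vertex thcg has 2 neighbors: bxaf, lwsb.
19-vertex 2-regular graph: the odd cycle C_{19}.
The 10 distinct eigenvalues: [2.0, 1.8916, 1.5783, 1.0939, 0.491, -0.1652, -0.8034, -1.3546, -1.7589, -1.9727].
−19·(-2*cos(pi/19)) / ((2)−(-2*cos(pi/19))) = 19*cos(pi/19)/(cos(pi/19) + 1) = ϑ(G).
= 9.4347714… (decimal).
Sandwich: α(G)=9 ≤ ϑ(G)=19*cos(pi/19)/(cos(pi/19) + 1) ≤ χ(Ḡ)=10 (both strict).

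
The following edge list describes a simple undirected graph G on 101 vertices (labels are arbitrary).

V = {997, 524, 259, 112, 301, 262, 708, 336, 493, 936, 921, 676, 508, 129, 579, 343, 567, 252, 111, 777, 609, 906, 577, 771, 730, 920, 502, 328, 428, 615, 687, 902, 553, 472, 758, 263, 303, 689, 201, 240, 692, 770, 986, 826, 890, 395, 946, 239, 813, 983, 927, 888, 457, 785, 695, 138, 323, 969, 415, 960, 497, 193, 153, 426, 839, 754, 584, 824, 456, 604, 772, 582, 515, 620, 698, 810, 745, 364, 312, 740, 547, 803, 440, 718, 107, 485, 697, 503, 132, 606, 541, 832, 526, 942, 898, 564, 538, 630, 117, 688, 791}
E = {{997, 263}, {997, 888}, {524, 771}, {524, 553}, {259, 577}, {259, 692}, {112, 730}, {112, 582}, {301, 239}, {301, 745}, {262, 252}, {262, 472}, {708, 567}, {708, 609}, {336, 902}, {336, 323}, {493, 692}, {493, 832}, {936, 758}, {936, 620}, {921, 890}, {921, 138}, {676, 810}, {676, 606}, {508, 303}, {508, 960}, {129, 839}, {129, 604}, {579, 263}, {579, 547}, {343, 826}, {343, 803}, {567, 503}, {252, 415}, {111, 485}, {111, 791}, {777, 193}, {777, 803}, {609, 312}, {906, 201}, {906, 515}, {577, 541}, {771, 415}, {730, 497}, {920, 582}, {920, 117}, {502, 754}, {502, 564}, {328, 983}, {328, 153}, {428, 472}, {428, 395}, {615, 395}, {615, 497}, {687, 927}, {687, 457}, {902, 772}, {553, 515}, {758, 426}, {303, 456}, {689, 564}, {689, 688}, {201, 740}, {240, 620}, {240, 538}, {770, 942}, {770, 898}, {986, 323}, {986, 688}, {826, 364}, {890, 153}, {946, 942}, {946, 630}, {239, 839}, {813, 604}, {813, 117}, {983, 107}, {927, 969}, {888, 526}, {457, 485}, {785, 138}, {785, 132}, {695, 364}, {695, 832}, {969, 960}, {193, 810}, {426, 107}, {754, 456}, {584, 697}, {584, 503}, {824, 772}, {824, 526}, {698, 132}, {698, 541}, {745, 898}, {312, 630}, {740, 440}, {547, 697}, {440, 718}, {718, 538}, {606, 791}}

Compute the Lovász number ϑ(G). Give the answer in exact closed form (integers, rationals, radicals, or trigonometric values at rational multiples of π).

N(969) = {927, 960}, |N(969)| = 2.
N(604) = {129, 813}, |N(604)| = 2.
N(609) = {708, 312}, |N(609)| = 2.
deg(986) = 2; N(986) = {323, 688}.
deg(v) = 2 for all v (|V|=101); a single 101-cycle (edge-transitive).
spec(A) ≈ [2.0, 1.99613, 1.98454, 1.96527, 1.9384, 1.90403, 1.86229, 1.81335, 1.75739, 1.69463, 1.62532, 1.54971, 1.46812, 1.38084, 1.28822, 1.19062, 1.08841, 0.98199, 0.87177, 0.75818, 0.64165, 0.52264, 0.40161, 0.27903, 0.15537, 0.0311, -0.09328, -0.2173, -0.34049, -0.46235, -0.58243, -0.70025, -0.81537, -0.92733, -1.0357, -1.14006, -1.24002, -1.33518, -1.42517, -1.50965, -1.58828, -1.66078, -1.72684, -1.78623, -1.83871, -1.88407, -1.92214, -1.95278, -1.97586, -1.9913, -1.99903] (distinct, 5 d.p.).
λ_max=2, λ_min=-2*cos(pi/101); ϑ = −101·λ_min/(λ_max−λ_min) = 101*cos(pi/101)/(cos(pi/101) + 1).
≈ 50.487783 (to 6 d.p.).
Check 50 ≤ 101*cos(pi/101)/(cos(pi/101) + 1) ≤ 51: both strict.

101*cos(pi/101)/(cos(pi/101) + 1)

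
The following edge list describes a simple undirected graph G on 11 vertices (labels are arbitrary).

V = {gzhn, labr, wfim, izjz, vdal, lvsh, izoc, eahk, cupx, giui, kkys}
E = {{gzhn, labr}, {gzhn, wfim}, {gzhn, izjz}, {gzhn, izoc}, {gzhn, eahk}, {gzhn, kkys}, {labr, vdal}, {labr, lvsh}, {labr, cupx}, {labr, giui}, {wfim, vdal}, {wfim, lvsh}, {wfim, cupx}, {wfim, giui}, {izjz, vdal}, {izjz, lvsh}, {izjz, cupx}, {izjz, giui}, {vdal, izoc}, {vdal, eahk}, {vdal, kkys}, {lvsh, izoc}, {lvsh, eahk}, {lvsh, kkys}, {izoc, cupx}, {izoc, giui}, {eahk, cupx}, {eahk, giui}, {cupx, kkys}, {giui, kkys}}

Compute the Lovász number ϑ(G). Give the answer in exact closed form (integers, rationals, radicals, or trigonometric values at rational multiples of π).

6

deg(giui) = 6; N(giui) = {labr, wfim, izjz, izoc, eahk, kkys}.
deg(izjz) = 5; N(izjz) = {gzhn, vdal, lvsh, cupx, giui}.
N(wfim) = {gzhn, vdal, lvsh, cupx, giui}, |N(wfim)| = 5.
deg(cupx) = 6; N(cupx) = {labr, wfim, izjz, izoc, eahk, kkys}.
Complete multipartite on [6, 5]: sandwich collapses at ϑ=6.
ϑ(G) ≈ 6.00000000.
Sandwich: α(G)=6 ≤ ϑ(G)=6 ≤ χ(Ḡ)=6 (collapsed).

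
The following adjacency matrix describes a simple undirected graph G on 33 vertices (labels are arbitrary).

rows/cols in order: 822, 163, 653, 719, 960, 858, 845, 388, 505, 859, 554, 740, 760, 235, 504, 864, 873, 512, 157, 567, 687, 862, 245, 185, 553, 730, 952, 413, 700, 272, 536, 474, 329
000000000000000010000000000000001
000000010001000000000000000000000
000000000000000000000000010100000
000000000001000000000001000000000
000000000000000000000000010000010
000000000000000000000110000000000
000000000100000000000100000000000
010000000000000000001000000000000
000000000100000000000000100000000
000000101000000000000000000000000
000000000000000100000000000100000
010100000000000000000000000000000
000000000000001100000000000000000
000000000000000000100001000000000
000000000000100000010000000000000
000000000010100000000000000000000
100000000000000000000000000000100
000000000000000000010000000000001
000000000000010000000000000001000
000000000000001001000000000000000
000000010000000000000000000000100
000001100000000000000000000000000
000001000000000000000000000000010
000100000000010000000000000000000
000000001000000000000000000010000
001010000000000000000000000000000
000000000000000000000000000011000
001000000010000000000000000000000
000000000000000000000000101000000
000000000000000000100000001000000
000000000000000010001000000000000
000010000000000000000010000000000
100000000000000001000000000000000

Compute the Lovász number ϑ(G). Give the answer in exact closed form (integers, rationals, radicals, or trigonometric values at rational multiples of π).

N(653) = {730, 413}, |N(653)| = 2.
Vertex 719 has 2 neighbors: 740, 185.
N(512) = {567, 329}, |N(512)| = 2.
Vertex 413 has 2 neighbors: 653, 554.
2-regular, N=33; the odd cycle C_{33}.
Distinct eigenvalues (to 5 d.p.): [2.0, 1.96386, 1.85674, 1.68251, 1.44747, 1.16011, 0.83083, 0.47152, 0.09516, -0.28463, -0.65414, -1.0, -1.30972, -1.57211, -1.77767, -1.91899, -1.99094].
−33·(-2*cos(pi/33)) / ((2)−(-2*cos(pi/33))) = 33*cos(pi/33)/(cos(pi/33) + 1) = ϑ(G).
≈ 16.4626 (to 4 d.p.).
α=16, χ(Ḡ)=17; ϑ=33*cos(pi/33)/(cos(pi/33) + 1) lies between (both strict).

33*cos(pi/33)/(cos(pi/33) + 1)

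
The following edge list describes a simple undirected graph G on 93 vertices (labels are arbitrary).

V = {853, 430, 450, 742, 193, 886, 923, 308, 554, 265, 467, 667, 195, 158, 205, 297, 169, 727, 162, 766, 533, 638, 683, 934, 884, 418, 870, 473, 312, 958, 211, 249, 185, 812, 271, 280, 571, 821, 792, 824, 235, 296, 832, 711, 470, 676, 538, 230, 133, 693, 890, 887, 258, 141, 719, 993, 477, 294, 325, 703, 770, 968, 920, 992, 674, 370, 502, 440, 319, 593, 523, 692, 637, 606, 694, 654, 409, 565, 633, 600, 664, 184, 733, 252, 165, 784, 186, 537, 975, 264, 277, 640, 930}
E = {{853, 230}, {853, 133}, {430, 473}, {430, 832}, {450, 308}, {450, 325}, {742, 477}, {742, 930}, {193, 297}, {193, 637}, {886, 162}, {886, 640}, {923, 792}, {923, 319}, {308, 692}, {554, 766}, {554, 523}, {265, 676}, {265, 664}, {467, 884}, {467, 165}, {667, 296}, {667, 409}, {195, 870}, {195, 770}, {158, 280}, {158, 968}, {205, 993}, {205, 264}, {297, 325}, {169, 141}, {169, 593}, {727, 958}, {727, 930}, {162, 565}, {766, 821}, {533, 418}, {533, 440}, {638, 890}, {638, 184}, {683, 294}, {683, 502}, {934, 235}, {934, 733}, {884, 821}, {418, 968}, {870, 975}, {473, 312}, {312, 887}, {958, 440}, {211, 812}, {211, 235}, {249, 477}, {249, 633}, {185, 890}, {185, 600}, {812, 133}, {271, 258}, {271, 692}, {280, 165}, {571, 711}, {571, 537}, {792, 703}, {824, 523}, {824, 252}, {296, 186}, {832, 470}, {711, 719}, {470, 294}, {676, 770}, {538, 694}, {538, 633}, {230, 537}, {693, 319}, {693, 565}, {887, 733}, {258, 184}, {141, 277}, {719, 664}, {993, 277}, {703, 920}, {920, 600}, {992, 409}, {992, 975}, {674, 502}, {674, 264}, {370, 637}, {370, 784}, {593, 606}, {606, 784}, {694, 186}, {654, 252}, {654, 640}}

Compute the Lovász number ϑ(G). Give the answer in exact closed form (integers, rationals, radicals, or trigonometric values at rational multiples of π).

93*cos(pi/93)/(cos(pi/93) + 1)

deg(975) = 2; N(975) = {870, 992}.
deg(554) = 2; N(554) = {766, 523}.
Vertex 692 has 2 neighbors: 308, 271.
N(165) = {467, 280}, |N(165)| = 2.
2-regular, N=93; the odd cycle C_{93}.
Distinct eigenvalues (to 5 d.p.): [2.0, 1.99544, 1.98177, 1.95906, 1.92741, 1.88697, 1.83792, 1.78048, 1.71491, 1.64153, 1.56065, 1.47265, 1.37793, 1.27693, 1.1701, 1.05793, 0.94093, 0.81964, 0.69461, 0.56641, 0.43563, 0.30286, 0.1687, 0.03378, -0.1013, -0.23591, -0.36945, -0.50131, -0.63087, -0.75756, -0.88079, -1.0, -1.11465, -1.22421, -1.32819, -1.42611, -1.51752, -1.602, -1.67918, -1.74869, -1.81023, -1.86351, -1.90828, -1.94434, -1.97154, -1.98974, -1.99886].
Lovász (edge-transitive): ϑ = −93·(-2*cos(pi/93))/((2)−(-2*cos(pi/93))) = 93*cos(pi/93)/(cos(pi/93) + 1).
ϑ(G) ≈ 46.48673.
46 ≤ 93*cos(pi/93)/(cos(pi/93) + 1) ≤ 47: both strict.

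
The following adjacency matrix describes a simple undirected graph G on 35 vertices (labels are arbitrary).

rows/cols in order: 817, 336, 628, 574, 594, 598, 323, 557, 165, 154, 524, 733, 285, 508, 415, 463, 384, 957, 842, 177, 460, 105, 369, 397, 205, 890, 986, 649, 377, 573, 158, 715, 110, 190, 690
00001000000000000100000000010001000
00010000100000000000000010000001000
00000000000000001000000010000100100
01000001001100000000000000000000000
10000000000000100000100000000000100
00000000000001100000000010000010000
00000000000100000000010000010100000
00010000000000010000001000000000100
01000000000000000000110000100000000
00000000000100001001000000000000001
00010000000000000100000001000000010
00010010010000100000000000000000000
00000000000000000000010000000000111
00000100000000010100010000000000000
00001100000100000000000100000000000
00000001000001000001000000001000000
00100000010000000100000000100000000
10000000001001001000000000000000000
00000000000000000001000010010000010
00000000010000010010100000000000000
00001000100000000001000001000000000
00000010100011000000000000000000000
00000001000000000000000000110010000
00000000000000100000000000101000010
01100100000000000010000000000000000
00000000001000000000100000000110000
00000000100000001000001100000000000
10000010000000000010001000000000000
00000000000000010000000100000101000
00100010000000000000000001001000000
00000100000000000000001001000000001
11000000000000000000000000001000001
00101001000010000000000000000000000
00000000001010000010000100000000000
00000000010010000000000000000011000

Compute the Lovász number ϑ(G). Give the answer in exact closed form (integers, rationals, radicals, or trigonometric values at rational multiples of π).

deg(817) = 4; N(817) = {594, 957, 649, 715}.
Vertex 165 has 4 neighbors: 336, 460, 105, 986.
deg(715) = 4; N(715) = {817, 336, 377, 690}.
Vertex 377 has 4 neighbors: 463, 397, 573, 715.
Regular of degree 4 on 35 vertices: Kneser-type, 3-subsets of [7].
A has 4 distinct eigenvalues ≈ [4.0, 2.0, -1.0, -3.0].
Lovász: ϑ = −35(-3)/(4+-1*(-3)) = 15.
≈ 15.0000000 (to 7 d.p.).

15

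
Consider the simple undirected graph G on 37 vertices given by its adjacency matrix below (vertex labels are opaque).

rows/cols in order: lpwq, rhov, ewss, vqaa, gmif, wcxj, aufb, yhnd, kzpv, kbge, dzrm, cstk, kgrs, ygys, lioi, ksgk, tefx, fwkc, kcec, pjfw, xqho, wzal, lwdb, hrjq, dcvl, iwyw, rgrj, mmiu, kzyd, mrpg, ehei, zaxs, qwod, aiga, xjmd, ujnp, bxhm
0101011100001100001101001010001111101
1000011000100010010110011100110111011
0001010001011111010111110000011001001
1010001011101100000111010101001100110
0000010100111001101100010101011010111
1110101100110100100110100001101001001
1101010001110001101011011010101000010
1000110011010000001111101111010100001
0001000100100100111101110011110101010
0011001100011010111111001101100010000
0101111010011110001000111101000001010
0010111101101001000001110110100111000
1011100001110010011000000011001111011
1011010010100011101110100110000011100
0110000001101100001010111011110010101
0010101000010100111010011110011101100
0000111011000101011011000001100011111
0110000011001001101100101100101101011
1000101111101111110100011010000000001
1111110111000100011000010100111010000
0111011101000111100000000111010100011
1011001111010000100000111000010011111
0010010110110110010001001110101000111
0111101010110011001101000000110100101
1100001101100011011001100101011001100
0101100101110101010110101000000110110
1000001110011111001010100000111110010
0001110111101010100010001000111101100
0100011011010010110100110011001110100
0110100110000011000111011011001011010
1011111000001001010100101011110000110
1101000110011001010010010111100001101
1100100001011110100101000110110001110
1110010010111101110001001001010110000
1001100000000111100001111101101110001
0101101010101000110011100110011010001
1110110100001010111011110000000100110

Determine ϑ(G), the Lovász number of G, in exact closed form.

sqrt(37)

Vertex kzyd has 18 neighbors: rhov, wcxj, aufb, kzpv, kbge, cstk, lioi, tefx, fwkc, pjfw, lwdb, hrjq, rgrj, mmiu, ehei, zaxs, qwod, xjmd.
deg(rhov) = 18; N(rhov) = {lpwq, wcxj, aufb, dzrm, lioi, fwkc, pjfw, xqho, hrjq, dcvl, iwyw, kzyd, mrpg, zaxs, qwod, aiga, ujnp, bxhm}.
deg(dcvl) = 18; N(dcvl) = {lpwq, rhov, aufb, yhnd, kbge, dzrm, lioi, ksgk, fwkc, kcec, wzal, lwdb, iwyw, mmiu, mrpg, ehei, aiga, xjmd}.
Vertex lioi has 18 neighbors: rhov, ewss, kbge, dzrm, kgrs, ygys, kcec, xqho, lwdb, hrjq, dcvl, rgrj, mmiu, kzyd, mrpg, qwod, xjmd, bxhm.
18-regular, N=37; strongly regular (37,18,8,9).
spec(A) ≈ [18.0, 2.541381, -3.541381] (distinct, 6 d.p.).
ϑ = −N·λ_min/(λ_max−λ_min) = −37·(-sqrt(37)/2 - 1/2)/(18−(-sqrt(37)/2 - 1/2)) = sqrt(37).
Numerically 6.08276253.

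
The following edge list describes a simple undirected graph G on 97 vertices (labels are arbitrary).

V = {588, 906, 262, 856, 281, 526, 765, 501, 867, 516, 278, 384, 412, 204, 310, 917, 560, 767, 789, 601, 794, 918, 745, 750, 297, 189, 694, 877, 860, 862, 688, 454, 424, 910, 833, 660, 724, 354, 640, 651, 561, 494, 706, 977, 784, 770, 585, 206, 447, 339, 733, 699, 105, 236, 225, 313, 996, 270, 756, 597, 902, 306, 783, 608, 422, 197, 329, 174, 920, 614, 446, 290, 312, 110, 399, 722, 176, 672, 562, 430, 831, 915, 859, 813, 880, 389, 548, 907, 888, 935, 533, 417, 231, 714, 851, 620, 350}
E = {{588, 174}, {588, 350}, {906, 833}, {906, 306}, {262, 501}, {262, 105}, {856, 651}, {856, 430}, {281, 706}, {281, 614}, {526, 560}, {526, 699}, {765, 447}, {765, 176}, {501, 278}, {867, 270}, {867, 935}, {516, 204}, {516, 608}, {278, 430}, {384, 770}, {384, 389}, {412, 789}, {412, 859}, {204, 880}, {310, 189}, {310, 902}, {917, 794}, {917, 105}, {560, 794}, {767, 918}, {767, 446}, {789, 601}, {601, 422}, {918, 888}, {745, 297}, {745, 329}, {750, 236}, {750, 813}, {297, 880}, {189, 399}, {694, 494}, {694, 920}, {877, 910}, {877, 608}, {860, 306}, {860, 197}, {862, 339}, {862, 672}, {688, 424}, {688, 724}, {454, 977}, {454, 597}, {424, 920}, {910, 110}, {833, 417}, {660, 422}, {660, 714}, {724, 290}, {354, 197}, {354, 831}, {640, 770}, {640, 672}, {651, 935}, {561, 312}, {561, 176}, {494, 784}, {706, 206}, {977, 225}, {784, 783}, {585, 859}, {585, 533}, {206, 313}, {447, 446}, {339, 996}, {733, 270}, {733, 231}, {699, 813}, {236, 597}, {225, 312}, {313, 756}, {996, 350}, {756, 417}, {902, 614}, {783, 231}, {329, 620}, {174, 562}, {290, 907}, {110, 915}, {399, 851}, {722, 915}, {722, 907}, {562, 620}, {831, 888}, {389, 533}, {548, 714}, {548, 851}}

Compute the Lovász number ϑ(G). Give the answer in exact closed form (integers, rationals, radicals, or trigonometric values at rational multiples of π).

Vertex 176 has 2 neighbors: 765, 561.
Vertex 105 has 2 neighbors: 262, 917.
N(831) = {354, 888}, |N(831)| = 2.
deg(750) = 2; N(750) = {236, 813}.
2-regular, N=97; connected 2-regular on 97 ⇒ C_{97}.
spec(A) ≈ [2.0, 1.996, 1.983, 1.962, 1.933, 1.896, 1.851, 1.798, 1.737, 1.67, 1.595, 1.513, 1.426, 1.332, 1.232, 1.128, 1.019, 0.905, 0.788, 0.667, 0.544, 0.418, 0.29, 0.162, 0.032, -0.097, -0.226, -0.354, -0.481, -0.606, -0.728, -0.847, -0.962, -1.074, -1.181, -1.283, -1.379, -1.47, -1.555, -1.633, -1.704, -1.769, -1.825, -1.874, -1.916, -1.949, -1.974, -1.991, -1.999] (distinct, 3 d.p.).
ϑ = −N·λ_min/(λ_max−λ_min) = −97·(-2*cos(pi/97))/(2−(-2*cos(pi/97))) = 97*cos(pi/97)/(cos(pi/97) + 1).
= 48.48727921… (decimal).
Lovász sandwich 48 ≤ 97*cos(pi/97)/(cos(pi/97) + 1) ≤ 49: both strict.

97*cos(pi/97)/(cos(pi/97) + 1)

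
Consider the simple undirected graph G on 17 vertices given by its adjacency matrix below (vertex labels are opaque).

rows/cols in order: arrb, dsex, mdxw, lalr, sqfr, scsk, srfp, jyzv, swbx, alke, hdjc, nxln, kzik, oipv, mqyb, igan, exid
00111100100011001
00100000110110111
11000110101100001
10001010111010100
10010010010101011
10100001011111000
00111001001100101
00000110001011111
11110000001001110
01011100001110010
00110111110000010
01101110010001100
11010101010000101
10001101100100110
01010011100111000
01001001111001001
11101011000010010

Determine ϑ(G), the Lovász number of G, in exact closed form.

deg(hdjc) = 8; N(hdjc) = {mdxw, lalr, scsk, srfp, jyzv, swbx, alke, igan}.
N(kzik) = {arrb, dsex, lalr, scsk, jyzv, alke, mqyb, exid}, |N(kzik)| = 8.
N(igan) = {dsex, sqfr, jyzv, swbx, alke, hdjc, oipv, exid}, |N(igan)| = 8.
Vertex nxln has 8 neighbors: dsex, mdxw, sqfr, scsk, srfp, alke, oipv, mqyb.
G on 17 vertices is 8-regular; strongly regular (17,8,3,4).
The 3 distinct eigenvalues: [8.0, 1.56155, -2.56155].
Lovász: ϑ = −17(-sqrt(17)/2 - 1/2)/(8+-(-sqrt(17)/2 - 1/2)) = sqrt(17).
Numerically 4.12310563.

sqrt(17)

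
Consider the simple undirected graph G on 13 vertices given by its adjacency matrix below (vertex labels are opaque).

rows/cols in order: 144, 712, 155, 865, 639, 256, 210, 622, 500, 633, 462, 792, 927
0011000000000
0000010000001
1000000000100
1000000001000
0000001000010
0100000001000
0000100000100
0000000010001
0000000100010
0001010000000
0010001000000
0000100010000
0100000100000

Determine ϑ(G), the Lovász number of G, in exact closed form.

13*cos(pi/13)/(cos(pi/13) + 1)

Vertex 155 has 2 neighbors: 144, 462.
deg(712) = 2; N(712) = {256, 927}.
deg(210) = 2; N(210) = {639, 462}.
Vertex 639 has 2 neighbors: 210, 792.
13-vertex 2-regular graph: connected 2-regular on 13 ⇒ C_{13}.
A has 7 distinct eigenvalues ≈ [2.0, 1.771, 1.136, 0.241, -0.709, -1.497, -1.942].
ϑ = −N·λ_min/(λ_max−λ_min) = −13·(-2*cos(pi/13))/(2−(-2*cos(pi/13))) = 13*cos(pi/13)/(cos(pi/13) + 1).
≈ 6.4041686 (to 7 d.p.).
Sandwich: α(G)=6 ≤ ϑ(G)=13*cos(pi/13)/(cos(pi/13) + 1) ≤ χ(Ḡ)=7 (both strict).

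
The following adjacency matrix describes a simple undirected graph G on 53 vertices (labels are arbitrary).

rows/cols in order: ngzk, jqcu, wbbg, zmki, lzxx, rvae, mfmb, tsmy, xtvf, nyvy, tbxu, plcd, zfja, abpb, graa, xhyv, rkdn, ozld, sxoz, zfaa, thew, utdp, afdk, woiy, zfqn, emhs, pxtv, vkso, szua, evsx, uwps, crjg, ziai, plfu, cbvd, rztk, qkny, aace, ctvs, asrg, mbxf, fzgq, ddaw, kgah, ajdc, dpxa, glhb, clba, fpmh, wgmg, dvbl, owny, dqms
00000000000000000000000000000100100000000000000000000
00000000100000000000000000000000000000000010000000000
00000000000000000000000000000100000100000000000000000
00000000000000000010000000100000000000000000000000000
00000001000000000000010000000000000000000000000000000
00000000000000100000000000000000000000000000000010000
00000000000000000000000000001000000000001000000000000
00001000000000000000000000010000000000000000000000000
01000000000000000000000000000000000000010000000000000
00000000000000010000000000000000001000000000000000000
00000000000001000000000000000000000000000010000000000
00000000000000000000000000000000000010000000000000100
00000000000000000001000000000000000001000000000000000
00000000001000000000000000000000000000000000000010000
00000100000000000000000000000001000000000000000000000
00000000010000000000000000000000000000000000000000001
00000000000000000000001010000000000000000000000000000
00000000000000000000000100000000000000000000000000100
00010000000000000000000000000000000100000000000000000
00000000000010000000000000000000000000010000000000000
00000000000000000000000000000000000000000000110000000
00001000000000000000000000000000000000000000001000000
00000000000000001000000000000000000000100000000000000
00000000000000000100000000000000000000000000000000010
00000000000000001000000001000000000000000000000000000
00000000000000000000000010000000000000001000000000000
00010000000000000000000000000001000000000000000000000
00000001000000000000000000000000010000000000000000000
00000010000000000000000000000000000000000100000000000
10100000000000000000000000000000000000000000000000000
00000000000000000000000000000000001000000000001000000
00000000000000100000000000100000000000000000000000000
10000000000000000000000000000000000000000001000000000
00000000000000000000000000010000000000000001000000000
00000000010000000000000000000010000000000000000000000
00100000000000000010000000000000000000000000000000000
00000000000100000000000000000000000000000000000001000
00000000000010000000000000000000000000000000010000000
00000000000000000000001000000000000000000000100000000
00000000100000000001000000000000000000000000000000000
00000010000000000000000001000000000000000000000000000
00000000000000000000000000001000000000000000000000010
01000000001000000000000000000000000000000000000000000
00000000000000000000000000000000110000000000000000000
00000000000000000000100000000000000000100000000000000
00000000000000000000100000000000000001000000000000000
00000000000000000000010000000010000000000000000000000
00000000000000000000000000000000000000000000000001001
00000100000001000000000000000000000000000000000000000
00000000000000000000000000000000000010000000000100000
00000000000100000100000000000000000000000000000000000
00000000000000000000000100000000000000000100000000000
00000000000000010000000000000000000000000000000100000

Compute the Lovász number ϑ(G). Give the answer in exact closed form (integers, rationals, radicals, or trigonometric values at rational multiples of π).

53*cos(pi/53)/(cos(pi/53) + 1)

N(tsmy) = {lzxx, vkso}, |N(tsmy)| = 2.
N(wbbg) = {evsx, rztk}, |N(wbbg)| = 2.
deg(zfqn) = 2; N(zfqn) = {rkdn, emhs}.
deg(zfaa) = 2; N(zfaa) = {zfja, asrg}.
2-regular, N=53; this is C_{53}, the 53-cycle.
Distinct eigenvalues (to 5 d.p.): [2.0, 1.98596, 1.94405, 1.87484, 1.77931, 1.65881, 1.51502, 1.34997, 1.16596, 0.96558, 0.75166, 0.52717, 0.29529, 0.05927, -0.17759, -0.41196, -0.64054, -0.86013, -1.06765, -1.26018, -1.43501, -1.58971, -1.72209, -1.83029, -1.9128, -1.96846, -1.99649].
λ_max=2, λ_min=-2*cos(pi/53); ϑ = −53·λ_min/(λ_max−λ_min) = 53*cos(pi/53)/(cos(pi/53) + 1).
= 26.47670899… (decimal).
26 ≤ 53*cos(pi/53)/(cos(pi/53) + 1) ≤ 27: both strict.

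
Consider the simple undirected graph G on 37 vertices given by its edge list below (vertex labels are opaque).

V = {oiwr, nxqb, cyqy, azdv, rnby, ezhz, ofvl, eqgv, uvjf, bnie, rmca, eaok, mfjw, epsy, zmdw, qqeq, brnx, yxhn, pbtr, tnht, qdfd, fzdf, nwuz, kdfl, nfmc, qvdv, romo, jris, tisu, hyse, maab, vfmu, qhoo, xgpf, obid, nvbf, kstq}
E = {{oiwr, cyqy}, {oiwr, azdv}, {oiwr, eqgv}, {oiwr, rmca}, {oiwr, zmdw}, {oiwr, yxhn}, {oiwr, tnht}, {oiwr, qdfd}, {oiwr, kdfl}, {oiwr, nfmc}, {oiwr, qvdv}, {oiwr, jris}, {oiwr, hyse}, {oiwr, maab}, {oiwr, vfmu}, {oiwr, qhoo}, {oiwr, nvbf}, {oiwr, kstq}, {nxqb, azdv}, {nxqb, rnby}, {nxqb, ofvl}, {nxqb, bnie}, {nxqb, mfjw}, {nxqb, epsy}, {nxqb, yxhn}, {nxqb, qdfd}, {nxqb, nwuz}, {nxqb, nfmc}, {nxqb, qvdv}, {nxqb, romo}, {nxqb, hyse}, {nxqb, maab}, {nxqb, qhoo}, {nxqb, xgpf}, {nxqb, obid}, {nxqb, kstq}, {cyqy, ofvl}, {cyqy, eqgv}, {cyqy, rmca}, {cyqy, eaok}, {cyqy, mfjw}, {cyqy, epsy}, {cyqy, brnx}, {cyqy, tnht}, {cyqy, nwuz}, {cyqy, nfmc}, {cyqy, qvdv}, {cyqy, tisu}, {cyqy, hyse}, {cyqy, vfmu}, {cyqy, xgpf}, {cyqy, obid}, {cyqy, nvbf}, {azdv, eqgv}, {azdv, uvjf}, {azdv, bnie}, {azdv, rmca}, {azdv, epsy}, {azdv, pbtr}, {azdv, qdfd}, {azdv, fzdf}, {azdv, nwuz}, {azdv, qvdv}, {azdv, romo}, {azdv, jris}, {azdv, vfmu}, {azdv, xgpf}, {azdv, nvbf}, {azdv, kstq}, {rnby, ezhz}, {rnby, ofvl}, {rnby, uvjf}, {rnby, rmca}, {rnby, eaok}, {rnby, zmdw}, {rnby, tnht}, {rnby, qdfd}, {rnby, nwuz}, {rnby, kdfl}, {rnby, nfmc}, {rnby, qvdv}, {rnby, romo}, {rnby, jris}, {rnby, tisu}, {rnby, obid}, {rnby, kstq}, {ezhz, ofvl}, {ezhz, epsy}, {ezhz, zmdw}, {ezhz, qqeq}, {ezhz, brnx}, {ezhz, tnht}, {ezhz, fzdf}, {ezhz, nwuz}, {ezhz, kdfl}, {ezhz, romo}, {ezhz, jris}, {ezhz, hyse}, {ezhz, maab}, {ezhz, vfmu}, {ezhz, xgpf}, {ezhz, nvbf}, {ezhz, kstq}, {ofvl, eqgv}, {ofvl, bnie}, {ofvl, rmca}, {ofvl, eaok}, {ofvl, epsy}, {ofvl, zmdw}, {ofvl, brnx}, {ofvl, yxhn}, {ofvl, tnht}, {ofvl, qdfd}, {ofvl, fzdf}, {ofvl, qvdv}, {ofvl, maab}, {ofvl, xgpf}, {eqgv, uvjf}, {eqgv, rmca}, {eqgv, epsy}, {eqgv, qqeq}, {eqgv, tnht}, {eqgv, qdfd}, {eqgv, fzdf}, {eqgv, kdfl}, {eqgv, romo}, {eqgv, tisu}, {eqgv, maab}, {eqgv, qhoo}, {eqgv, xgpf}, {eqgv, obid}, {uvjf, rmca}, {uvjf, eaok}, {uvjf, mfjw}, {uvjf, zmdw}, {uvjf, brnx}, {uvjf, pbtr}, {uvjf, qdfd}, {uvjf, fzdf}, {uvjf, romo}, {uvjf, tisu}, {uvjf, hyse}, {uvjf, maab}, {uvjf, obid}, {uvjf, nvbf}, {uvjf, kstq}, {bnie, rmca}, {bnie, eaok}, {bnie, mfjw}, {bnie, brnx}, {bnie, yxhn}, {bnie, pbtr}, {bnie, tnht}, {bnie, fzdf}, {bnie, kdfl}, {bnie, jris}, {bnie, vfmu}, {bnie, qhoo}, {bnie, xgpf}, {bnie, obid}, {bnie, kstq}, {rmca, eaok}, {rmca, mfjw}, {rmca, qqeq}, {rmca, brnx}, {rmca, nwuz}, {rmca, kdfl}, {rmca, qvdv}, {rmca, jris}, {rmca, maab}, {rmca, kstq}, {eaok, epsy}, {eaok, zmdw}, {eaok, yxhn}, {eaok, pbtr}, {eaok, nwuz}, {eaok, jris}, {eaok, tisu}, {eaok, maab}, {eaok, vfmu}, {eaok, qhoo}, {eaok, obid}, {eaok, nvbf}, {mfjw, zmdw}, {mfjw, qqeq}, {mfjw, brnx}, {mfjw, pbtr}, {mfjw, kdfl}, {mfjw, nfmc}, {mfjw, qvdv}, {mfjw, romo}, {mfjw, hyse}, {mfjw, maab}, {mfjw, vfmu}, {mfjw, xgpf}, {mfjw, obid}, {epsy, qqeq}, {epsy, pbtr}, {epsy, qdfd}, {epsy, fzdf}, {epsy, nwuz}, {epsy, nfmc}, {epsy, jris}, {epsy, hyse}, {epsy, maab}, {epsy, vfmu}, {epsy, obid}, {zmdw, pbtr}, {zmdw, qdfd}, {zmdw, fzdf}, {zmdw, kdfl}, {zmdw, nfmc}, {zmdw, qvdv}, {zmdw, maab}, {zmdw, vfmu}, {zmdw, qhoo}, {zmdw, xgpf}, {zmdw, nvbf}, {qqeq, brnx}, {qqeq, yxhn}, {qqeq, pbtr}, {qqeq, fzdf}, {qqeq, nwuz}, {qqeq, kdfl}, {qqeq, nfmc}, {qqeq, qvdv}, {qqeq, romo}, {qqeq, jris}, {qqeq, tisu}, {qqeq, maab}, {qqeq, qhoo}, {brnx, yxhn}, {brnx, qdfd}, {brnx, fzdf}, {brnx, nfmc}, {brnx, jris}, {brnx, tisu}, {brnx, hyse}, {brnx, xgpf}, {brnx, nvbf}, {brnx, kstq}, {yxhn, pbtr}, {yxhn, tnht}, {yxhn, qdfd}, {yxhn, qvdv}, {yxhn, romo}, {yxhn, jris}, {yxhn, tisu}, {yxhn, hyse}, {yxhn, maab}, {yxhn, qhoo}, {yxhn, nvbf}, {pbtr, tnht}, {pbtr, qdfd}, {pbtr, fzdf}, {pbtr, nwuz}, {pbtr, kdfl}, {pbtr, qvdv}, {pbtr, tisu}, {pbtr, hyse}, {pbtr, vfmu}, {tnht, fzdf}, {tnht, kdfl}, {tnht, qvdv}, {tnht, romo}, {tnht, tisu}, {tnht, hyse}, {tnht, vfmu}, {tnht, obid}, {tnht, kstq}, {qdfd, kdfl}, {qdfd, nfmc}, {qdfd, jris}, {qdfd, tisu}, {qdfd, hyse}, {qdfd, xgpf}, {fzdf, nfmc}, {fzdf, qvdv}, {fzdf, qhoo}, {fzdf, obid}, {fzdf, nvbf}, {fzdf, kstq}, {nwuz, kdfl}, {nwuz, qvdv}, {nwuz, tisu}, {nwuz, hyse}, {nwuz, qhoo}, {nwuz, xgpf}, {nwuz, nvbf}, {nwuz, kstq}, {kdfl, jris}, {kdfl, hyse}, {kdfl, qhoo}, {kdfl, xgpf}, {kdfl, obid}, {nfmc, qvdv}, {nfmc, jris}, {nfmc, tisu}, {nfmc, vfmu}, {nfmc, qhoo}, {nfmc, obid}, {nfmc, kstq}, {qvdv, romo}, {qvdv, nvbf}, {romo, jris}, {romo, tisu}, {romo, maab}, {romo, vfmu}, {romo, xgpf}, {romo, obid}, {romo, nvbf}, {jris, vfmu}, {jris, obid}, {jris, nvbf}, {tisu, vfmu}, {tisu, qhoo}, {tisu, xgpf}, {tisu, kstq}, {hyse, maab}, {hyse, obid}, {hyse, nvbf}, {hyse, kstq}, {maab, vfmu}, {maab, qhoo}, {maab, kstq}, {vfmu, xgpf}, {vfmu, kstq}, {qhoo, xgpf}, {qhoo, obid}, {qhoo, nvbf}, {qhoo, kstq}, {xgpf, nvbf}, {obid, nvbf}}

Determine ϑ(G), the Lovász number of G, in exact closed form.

N(qdfd) = {oiwr, nxqb, azdv, rnby, ofvl, eqgv, uvjf, epsy, zmdw, brnx, yxhn, pbtr, kdfl, nfmc, jris, tisu, hyse, xgpf}, |N(qdfd)| = 18.
Vertex tnht has 18 neighbors: oiwr, cyqy, rnby, ezhz, ofvl, eqgv, bnie, yxhn, pbtr, fzdf, kdfl, qvdv, romo, tisu, hyse, vfmu, obid, kstq.
deg(xgpf) = 18; N(xgpf) = {nxqb, cyqy, azdv, ezhz, ofvl, eqgv, bnie, mfjw, zmdw, brnx, qdfd, nwuz, kdfl, romo, tisu, vfmu, qhoo, nvbf}.
Vertex maab has 18 neighbors: oiwr, nxqb, ezhz, ofvl, eqgv, uvjf, rmca, eaok, mfjw, epsy, zmdw, qqeq, yxhn, romo, hyse, vfmu, qhoo, kstq.
deg(v) = 18 for all v (|V|=37); strongly regular (37,18,8,9).
spec(A) ≈ [18.0, 2.5414, -3.5414] (distinct, 4 d.p.).
−37·(-sqrt(37)/2 - 1/2) / ((18)−(-sqrt(37)/2 - 1/2)) = sqrt(37) = ϑ(G).
= 6.08276… (decimal).

sqrt(37)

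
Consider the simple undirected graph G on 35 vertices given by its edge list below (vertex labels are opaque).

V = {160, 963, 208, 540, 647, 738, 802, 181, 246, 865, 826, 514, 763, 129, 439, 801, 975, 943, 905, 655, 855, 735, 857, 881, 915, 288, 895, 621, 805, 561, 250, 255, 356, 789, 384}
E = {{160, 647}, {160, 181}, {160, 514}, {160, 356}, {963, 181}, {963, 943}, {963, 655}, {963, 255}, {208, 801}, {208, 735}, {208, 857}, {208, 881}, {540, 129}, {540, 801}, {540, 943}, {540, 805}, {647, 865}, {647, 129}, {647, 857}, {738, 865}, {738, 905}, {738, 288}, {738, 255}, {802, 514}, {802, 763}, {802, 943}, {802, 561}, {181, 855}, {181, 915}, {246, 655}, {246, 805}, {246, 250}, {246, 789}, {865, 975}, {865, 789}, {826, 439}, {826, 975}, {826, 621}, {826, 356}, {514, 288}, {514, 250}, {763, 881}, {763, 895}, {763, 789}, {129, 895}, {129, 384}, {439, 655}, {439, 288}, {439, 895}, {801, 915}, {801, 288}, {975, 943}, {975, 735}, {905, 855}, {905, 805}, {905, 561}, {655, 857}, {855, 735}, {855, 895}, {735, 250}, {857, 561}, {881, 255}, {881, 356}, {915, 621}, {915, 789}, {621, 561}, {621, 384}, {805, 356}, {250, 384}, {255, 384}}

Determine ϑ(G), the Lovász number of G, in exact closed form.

Vertex 160 has 4 neighbors: 647, 181, 514, 356.
N(763) = {802, 881, 895, 789}, |N(763)| = 4.
Vertex 439 has 4 neighbors: 826, 655, 288, 895.
deg(855) = 4; N(855) = {181, 905, 735, 895}.
deg(v) = 4 for all v (|V|=35); Kneser-type, 3-subsets of [7].
The 4 distinct eigenvalues: [4.0, 2.0, -1.0, -3.0].
Lovász: ϑ = −35(-3)/(4+-1*(-3)) = 15.
= 15.0000000… (decimal).

15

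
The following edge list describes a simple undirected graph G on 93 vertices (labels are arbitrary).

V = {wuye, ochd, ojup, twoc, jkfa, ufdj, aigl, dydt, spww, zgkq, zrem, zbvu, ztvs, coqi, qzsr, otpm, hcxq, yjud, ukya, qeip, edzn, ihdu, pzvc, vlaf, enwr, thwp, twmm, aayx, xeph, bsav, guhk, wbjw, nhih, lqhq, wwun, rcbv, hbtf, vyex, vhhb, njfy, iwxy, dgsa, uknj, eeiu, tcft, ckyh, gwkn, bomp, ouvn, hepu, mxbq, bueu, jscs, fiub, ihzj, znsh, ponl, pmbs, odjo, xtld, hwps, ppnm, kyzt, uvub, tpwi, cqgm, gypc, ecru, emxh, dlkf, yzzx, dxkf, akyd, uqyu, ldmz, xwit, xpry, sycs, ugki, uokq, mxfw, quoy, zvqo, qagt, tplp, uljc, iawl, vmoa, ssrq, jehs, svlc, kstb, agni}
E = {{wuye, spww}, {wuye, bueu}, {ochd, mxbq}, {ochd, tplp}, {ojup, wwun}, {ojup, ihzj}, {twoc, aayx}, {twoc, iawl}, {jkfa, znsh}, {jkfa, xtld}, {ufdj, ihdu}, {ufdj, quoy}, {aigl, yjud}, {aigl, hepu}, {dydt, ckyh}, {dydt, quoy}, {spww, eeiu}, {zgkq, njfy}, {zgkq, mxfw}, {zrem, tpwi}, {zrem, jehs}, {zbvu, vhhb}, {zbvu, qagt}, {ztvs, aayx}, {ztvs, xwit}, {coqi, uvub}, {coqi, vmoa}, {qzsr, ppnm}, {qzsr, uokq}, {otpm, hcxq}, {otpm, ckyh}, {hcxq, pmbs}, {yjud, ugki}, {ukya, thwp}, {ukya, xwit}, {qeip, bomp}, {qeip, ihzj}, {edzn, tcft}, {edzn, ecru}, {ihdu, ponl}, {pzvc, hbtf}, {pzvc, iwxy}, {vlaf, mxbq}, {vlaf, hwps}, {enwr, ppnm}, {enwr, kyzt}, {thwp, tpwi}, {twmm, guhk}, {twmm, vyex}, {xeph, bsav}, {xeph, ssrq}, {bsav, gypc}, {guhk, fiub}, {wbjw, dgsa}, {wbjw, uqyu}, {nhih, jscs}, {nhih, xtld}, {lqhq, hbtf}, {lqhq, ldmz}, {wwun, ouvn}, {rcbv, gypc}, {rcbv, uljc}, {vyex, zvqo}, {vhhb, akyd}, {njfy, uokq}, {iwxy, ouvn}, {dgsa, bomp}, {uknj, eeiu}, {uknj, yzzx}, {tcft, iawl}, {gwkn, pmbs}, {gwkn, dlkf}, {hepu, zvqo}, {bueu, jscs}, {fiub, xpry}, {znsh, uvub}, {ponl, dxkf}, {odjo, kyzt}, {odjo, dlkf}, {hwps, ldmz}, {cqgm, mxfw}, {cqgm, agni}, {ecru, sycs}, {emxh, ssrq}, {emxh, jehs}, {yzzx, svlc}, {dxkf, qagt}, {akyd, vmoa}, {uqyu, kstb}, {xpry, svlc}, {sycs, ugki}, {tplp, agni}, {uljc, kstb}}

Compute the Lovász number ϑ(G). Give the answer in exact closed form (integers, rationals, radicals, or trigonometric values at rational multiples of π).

93*cos(pi/93)/(cos(pi/93) + 1)

N(znsh) = {jkfa, uvub}, |N(znsh)| = 2.
N(xwit) = {ztvs, ukya}, |N(xwit)| = 2.
deg(jkfa) = 2; N(jkfa) = {znsh, xtld}.
N(guhk) = {twmm, fiub}, |N(guhk)| = 2.
Regular of degree 2 on 93 vertices: connected 2-regular on 93 ⇒ C_{93}.
spec(A) ≈ [2.0, 1.995, 1.982, 1.959, 1.927, 1.887, 1.838, 1.78, 1.715, 1.642, 1.561, 1.473, 1.378, 1.277, 1.17, 1.058, 0.941, 0.82, 0.695, 0.566, 0.436, 0.303, 0.169, 0.034, -0.101, -0.236, -0.369, -0.501, -0.631, -0.758, -0.881, -1.0, -1.115, -1.224, -1.328, -1.426, -1.518, -1.602, -1.679, -1.749, -1.81, -1.864, -1.908, -1.944, -1.972, -1.99, -1.999] (distinct, 3 d.p.).
With N=93: ϑ(G) = 93·(-(-1)*2*cos(pi/93))/(2−(-2*cos(pi/93))) = 93*cos(pi/93)/(cos(pi/93) + 1).
Numerically 46.48673188.
α=46, χ(Ḡ)=47; ϑ=93*cos(pi/93)/(cos(pi/93) + 1) lies between (both strict).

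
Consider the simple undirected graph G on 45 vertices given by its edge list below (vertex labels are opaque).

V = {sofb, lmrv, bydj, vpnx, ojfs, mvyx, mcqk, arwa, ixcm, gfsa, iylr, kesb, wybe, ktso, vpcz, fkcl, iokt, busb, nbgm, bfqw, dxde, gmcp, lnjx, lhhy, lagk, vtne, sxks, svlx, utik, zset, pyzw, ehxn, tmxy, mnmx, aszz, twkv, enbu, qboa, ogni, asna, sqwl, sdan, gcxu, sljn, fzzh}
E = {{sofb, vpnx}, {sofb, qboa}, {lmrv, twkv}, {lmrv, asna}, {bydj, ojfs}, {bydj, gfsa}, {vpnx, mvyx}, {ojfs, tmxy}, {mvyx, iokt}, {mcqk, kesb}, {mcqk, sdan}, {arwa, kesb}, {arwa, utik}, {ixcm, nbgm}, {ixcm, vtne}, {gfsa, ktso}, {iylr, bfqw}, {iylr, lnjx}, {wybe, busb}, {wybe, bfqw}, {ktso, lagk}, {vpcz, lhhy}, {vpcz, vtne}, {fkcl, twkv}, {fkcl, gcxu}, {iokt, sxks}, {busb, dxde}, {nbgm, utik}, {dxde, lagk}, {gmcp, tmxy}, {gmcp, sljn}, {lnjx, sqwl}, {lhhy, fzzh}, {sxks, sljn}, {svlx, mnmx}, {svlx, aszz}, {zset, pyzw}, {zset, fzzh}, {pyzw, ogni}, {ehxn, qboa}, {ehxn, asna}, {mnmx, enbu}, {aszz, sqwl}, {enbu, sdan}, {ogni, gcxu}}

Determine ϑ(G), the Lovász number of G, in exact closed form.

45*cos(pi/45)/(cos(pi/45) + 1)

Vertex ogni has 2 neighbors: pyzw, gcxu.
Vertex ktso has 2 neighbors: gfsa, lagk.
Vertex bfqw has 2 neighbors: iylr, wybe.
N(ixcm) = {nbgm, vtne}, |N(ixcm)| = 2.
G on 45 vertices is 2-regular; connected 2-regular on 45 ⇒ C_{45}.
The 23 distinct eigenvalues: [2.0, 1.980536, 1.922523, 1.827091, 1.696096, 1.532089, 1.338261, 1.118386, 0.876742, 0.618034, 0.347296, 0.069799, -0.209057, -0.483844, -0.749213, -1.0, -1.231323, -1.43868, -1.618034, -1.765895, -1.879385, -1.956295, -1.995128].
With N=45: ϑ(G) = 45·(-(-1)*2*cos(pi/45))/(2−(-2*cos(pi/45))) = 45*cos(pi/45)/(cos(pi/45) + 1).
≈ 22.4726 (to 4 d.p.).
Sandwich: α(G)=22 ≤ ϑ(G)=45*cos(pi/45)/(cos(pi/45) + 1) ≤ χ(Ḡ)=23 (both strict).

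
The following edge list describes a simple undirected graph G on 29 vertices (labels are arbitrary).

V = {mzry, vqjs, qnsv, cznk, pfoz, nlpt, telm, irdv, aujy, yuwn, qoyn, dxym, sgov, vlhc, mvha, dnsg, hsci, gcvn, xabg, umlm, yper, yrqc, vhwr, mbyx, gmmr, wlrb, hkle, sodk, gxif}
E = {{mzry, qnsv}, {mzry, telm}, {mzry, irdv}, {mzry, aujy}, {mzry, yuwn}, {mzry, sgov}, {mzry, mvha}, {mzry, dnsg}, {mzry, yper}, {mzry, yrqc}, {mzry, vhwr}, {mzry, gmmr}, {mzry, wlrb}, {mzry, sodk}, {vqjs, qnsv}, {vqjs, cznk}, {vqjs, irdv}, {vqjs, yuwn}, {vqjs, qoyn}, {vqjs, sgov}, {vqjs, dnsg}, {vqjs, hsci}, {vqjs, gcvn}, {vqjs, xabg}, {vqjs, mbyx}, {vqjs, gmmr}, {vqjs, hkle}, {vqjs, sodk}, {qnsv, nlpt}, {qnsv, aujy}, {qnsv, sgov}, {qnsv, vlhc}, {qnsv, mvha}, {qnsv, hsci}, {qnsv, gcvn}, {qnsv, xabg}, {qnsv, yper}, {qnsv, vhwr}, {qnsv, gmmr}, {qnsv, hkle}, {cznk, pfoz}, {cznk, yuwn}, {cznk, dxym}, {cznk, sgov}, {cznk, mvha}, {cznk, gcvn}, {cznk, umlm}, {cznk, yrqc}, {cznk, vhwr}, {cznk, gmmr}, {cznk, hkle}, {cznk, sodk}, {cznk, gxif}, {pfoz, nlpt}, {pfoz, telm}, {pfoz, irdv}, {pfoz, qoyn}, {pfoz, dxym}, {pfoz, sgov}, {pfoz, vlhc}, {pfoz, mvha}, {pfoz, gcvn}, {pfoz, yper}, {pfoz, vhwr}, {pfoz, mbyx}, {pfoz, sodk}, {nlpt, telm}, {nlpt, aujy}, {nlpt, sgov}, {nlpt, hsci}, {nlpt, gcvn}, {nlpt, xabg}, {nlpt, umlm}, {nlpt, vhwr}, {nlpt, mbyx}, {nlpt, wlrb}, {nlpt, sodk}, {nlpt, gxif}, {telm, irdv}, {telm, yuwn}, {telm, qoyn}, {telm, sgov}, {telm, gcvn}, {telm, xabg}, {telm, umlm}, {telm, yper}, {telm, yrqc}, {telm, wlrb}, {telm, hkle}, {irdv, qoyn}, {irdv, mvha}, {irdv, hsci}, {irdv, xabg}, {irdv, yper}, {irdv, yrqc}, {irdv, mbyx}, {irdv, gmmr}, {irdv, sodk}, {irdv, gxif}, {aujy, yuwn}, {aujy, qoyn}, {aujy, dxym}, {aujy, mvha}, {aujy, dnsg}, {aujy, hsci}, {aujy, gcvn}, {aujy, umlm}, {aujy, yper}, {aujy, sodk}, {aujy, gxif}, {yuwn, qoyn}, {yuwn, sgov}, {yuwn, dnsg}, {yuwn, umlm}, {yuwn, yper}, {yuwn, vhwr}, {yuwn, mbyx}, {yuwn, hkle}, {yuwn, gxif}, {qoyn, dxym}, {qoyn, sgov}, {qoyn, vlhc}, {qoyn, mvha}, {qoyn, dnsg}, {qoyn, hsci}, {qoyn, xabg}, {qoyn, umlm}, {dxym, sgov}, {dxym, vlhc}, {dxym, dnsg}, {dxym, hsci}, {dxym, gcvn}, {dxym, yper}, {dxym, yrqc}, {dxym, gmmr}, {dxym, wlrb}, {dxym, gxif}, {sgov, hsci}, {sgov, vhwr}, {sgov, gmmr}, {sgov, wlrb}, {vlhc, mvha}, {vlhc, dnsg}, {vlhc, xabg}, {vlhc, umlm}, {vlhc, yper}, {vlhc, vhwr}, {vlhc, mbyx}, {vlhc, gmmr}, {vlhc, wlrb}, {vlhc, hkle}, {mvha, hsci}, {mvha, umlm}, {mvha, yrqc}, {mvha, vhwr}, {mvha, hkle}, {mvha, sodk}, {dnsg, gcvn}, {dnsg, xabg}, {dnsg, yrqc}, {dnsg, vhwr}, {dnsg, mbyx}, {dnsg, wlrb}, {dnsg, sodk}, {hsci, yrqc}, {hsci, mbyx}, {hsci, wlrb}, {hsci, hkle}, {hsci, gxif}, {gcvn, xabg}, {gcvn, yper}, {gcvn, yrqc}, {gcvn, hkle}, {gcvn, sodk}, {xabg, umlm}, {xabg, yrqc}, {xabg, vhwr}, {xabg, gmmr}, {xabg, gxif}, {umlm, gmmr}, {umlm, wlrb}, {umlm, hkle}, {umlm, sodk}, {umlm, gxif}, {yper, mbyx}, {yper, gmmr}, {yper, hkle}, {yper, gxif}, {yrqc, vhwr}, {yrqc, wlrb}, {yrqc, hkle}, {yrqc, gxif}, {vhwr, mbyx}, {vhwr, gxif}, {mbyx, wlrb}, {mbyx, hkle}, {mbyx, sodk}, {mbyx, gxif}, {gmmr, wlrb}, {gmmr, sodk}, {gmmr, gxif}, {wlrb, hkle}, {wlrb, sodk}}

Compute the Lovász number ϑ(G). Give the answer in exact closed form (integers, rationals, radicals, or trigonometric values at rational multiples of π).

sqrt(29)

Vertex wlrb has 14 neighbors: mzry, nlpt, telm, dxym, sgov, vlhc, dnsg, hsci, umlm, yrqc, mbyx, gmmr, hkle, sodk.
Vertex vqjs has 14 neighbors: qnsv, cznk, irdv, yuwn, qoyn, sgov, dnsg, hsci, gcvn, xabg, mbyx, gmmr, hkle, sodk.
Vertex hsci has 14 neighbors: vqjs, qnsv, nlpt, irdv, aujy, qoyn, dxym, sgov, mvha, yrqc, mbyx, wlrb, hkle, gxif.
deg(xabg) = 14; N(xabg) = {vqjs, qnsv, nlpt, telm, irdv, qoyn, vlhc, dnsg, gcvn, umlm, yrqc, vhwr, gmmr, gxif}.
G on 29 vertices is 14-regular; SR(29,14,6,7) — a Paley graph.
The 3 distinct eigenvalues: [14.0, 2.193, -3.193].
Lovász (edge-transitive): ϑ = −29·(-sqrt(29)/2 - 1/2)/((14)−(-sqrt(29)/2 - 1/2)) = sqrt(29).
ϑ(G) ≈ 5.3851648.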